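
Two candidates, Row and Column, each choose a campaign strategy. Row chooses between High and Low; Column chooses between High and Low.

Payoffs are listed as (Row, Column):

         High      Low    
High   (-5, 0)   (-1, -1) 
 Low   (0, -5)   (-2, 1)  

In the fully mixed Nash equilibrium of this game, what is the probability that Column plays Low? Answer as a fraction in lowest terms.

5/6

Let y be the probability that Column plays High. In a completely mixed equilibrium, Row must be indifferent between High and Low.
Row's expected payoff from High is −5y − (1−y); from Low it is −2(1−y).
Setting these equal: −4y − 1 = 2y − 2, so y = 1/6.
Therefore Column plays Low with probability 1 − 1/6 = 5/6.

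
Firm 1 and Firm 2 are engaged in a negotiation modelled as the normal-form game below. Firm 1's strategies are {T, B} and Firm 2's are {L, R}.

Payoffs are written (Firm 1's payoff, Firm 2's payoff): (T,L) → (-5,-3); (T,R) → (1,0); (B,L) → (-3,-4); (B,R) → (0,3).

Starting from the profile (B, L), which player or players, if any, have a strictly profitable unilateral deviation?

Firm 1 at (B, L) earns -3; deviating to T yields -5 — not better.
Firm 2 earns -4; deviating to R yields 3 — a strict improvement.
Only Firm 2 has a strictly profitable deviation.

Firm 2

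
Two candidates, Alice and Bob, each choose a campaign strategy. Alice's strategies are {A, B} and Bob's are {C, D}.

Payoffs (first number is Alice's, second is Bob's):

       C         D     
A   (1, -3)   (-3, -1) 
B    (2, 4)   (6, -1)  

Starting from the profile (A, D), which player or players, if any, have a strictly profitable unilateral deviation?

Alice at (A, D) earns -3; deviating to B yields 6 — a strict improvement.
Bob earns -1; deviating to C yields -3 — not better.
Only Alice has a strictly profitable deviation.

Alice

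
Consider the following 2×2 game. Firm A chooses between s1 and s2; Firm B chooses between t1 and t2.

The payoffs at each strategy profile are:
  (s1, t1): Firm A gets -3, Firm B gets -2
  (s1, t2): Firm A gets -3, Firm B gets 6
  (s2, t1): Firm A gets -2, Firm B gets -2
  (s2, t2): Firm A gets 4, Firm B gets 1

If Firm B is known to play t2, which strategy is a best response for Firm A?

s2

Against t2, Firm A earns -3 from s1 and 4 from s2.
So s2 is the best response.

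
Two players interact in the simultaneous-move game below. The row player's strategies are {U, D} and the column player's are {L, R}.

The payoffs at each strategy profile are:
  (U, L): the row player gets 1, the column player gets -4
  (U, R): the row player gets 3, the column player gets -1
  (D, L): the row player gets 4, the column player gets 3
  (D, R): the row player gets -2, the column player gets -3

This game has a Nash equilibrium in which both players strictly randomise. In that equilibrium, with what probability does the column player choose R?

Let q be the probability that the column player plays L. In a completely mixed equilibrium, the row player must be indifferent between U and D.
The row player's expected payoff from U is q + 3(1−q); from D it is 4q − 2(1−q).
Setting these equal: −2q + 3 = 6q − 2, so q = 5/8.
Therefore the column player plays R with probability 1 − 5/8 = 3/8.

3/8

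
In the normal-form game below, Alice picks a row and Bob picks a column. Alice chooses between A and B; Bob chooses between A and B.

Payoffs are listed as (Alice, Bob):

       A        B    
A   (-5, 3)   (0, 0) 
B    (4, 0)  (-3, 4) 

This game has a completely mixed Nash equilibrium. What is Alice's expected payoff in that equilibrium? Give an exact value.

First find y, the probability Bob plays A, from Alice's indifference between A and B: −5y = 4y − 3(1−y), giving y = 1/4.
Since Alice is indifferent in equilibrium, Alice's expected payoff equals the payoff from either row against (1/4, 3/4). Using A: −5(1/4) = -5/4.

-5/4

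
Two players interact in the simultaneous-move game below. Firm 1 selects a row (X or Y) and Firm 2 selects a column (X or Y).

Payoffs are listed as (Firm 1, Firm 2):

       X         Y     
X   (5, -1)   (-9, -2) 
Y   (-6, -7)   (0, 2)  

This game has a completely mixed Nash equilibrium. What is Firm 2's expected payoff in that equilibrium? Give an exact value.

-8/5

First find x, the probability Firm 1 plays X, from Firm 2's indifference between X and Y: −x − 7(1−x) = −2x + 2(1−x), giving x = 9/10.
Since Firm 2 is indifferent in equilibrium, Firm 2's expected payoff equals the payoff from either column against (9/10, 1/10). Using X: −(9/10) − 7(1/10) = -8/5.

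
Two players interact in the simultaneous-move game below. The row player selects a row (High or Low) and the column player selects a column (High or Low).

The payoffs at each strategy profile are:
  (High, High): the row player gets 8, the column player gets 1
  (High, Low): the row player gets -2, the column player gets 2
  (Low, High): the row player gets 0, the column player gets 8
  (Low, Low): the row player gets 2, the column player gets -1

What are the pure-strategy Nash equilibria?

none

(High, High): the column player prefers Low (2 > 1) — not an equilibrium.
(High, Low): the row player prefers Low (2 > -2) — not an equilibrium.
(Low, High): the row player prefers High (8 > 0) — not an equilibrium.
(Low, Low): the column player prefers High (8 > -1) — not an equilibrium.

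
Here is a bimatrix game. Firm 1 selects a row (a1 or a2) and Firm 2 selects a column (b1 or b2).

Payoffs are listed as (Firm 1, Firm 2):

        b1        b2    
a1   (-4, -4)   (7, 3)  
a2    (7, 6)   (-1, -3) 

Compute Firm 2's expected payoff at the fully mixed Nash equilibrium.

First find p, the probability Firm 1 plays a1, from Firm 2's indifference between b1 and b2: −4p + 6(1−p) = 3p − 3(1−p), giving p = 9/16.
Since Firm 2 is indifferent in equilibrium, Firm 2's expected payoff equals the payoff from either column against (9/16, 7/16). Using b1: −4(9/16) + 6(7/16) = 3/8.

3/8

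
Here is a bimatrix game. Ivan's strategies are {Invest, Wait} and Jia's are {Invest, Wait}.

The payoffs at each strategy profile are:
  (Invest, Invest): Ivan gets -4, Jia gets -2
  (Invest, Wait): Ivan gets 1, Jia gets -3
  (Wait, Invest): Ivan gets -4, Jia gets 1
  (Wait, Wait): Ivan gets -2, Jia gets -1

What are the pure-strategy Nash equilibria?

(Invest, Invest) and (Wait, Invest)

(Invest, Invest): Ivan gets -4 ≥ -4 from Wait, and Jia gets -2 ≥ -3 from Wait — Nash equilibrium.
(Invest, Wait): Jia prefers Invest (-2 > -3) — not an equilibrium.
(Wait, Invest): Ivan gets -4 ≥ -4 from Invest, and Jia gets 1 ≥ -1 from Wait — Nash equilibrium.
(Wait, Wait): Ivan prefers Invest (1 > -2); Jia prefers Invest (1 > -1) — not an equilibrium.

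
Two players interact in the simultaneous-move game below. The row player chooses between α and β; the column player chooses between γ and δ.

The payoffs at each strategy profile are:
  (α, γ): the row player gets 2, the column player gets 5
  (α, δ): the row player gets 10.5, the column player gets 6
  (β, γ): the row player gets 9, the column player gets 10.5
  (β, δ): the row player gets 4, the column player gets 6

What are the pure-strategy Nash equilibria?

(α, γ): the row player prefers β (9 > 2); the column player prefers δ (6 > 5) — not an equilibrium.
(α, δ): the row player gets 10.5 ≥ 4 from β, and the column player gets 6 ≥ 5 from γ — Nash equilibrium.
(β, γ): the row player gets 9 ≥ 2 from α, and the column player gets 10.5 ≥ 6 from δ — Nash equilibrium.
(β, δ): the row player prefers α (10.5 > 4); the column player prefers γ (10.5 > 6) — not an equilibrium.

(α, δ) and (β, γ)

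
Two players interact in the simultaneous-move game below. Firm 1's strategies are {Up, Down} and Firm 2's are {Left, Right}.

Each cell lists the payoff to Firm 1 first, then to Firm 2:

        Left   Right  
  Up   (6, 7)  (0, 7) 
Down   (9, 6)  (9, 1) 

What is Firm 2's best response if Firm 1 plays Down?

Against Down, Firm 2 earns 6 from Left and 1 from Right.
So Left is the best response.

Left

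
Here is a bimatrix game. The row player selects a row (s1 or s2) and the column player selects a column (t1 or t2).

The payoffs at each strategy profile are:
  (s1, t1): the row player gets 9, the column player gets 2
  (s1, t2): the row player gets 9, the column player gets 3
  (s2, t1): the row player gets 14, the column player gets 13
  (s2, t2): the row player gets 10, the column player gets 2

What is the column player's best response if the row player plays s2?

Against s2, the column player earns 13 from t1 and 2 from t2.
So t1 is the best response.

t1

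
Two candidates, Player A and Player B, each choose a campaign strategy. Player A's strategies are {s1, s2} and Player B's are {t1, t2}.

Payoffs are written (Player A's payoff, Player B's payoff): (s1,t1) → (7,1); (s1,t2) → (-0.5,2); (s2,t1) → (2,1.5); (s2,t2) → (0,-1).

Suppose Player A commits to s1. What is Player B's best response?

Against s1, Player B earns 1 from t1 and 2 from t2.
So t2 is the best response.

t2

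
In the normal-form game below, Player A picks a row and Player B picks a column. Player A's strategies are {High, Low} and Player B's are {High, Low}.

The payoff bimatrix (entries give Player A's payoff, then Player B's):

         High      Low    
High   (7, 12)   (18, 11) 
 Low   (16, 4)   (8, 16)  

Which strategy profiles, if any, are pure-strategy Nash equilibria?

(High, High): Player A prefers Low (16 > 7) — not an equilibrium.
(High, Low): Player B prefers High (12 > 11) — not an equilibrium.
(Low, High): Player B prefers Low (16 > 4) — not an equilibrium.
(Low, Low): Player A prefers High (18 > 8) — not an equilibrium.

none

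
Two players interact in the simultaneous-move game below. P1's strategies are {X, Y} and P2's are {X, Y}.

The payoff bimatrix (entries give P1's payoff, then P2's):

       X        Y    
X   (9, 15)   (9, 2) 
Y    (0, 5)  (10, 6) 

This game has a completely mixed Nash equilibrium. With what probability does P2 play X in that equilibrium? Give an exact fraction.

1/10

Let q be the probability that P2 plays X. In a completely mixed equilibrium, P1 must be indifferent between X and Y.
P1's expected payoff from X is 9q + 9(1−q); from Y it is 10(1−q).
Setting these equal: 9 = −10q + 10, so q = 1/10.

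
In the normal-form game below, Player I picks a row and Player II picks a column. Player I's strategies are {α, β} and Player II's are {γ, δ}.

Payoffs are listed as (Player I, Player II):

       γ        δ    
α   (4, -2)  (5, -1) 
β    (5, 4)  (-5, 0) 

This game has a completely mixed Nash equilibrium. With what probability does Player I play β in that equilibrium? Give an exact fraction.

1/5

Let p be the probability that Player I plays α. In a completely mixed equilibrium, Player II must be indifferent between γ and δ.
Player II's expected payoff from γ is −2p + 4(1−p); from δ it is −p.
Setting these equal: −6p + 4 = −p, so p = 4/5.
Therefore Player I plays β with probability 1 − 4/5 = 1/5.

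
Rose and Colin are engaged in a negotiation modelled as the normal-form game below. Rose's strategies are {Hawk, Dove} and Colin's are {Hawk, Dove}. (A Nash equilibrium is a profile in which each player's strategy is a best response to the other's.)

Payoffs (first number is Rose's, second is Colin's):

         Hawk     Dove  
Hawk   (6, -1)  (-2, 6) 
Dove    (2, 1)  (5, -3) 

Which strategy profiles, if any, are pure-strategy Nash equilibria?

(Hawk, Hawk): Colin prefers Dove (6 > -1) — not an equilibrium.
(Hawk, Dove): Rose prefers Dove (5 > -2) — not an equilibrium.
(Dove, Hawk): Rose prefers Hawk (6 > 2) — not an equilibrium.
(Dove, Dove): Colin prefers Hawk (1 > -3) — not an equilibrium.

none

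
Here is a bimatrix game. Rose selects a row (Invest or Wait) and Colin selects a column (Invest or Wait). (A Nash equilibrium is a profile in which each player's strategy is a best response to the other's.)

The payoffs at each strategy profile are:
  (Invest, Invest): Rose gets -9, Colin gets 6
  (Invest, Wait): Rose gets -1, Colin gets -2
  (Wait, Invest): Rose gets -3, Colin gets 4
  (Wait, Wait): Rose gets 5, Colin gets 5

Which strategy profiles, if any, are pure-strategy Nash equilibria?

(Wait, Wait)

(Invest, Invest): Rose prefers Wait (-3 > -9) — not an equilibrium.
(Invest, Wait): Rose prefers Wait (5 > -1); Colin prefers Invest (6 > -2) — not an equilibrium.
(Wait, Invest): Colin prefers Wait (5 > 4) — not an equilibrium.
(Wait, Wait): Rose gets 5 ≥ -1 from Invest, and Colin gets 5 ≥ 4 from Invest — Nash equilibrium.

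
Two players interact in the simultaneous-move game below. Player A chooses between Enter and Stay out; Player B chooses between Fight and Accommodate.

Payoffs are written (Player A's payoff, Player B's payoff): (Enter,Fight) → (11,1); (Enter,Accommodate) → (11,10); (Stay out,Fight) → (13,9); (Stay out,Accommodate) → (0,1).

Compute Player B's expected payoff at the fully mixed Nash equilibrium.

First find p, the probability Player A plays Enter, from Player B's indifference between Fight and Accommodate: p + 9(1−p) = 10p + (1−p), giving p = 8/17.
Since Player B is indifferent in equilibrium, Player B's expected payoff equals the payoff from either column against (8/17, 9/17). Using Fight: (8/17) + 9(9/17) = 89/17.

89/17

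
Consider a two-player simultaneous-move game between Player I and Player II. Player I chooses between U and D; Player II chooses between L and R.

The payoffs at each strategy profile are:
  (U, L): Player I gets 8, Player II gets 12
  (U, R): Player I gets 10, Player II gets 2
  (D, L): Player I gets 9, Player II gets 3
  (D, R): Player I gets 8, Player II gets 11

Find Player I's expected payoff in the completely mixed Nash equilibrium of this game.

26/3

First find y, the probability Player II plays L, from Player I's indifference between U and D: 8y + 10(1−y) = 9y + 8(1−y), giving y = 2/3.
Since Player I is indifferent in equilibrium, Player I's expected payoff equals the payoff from either row against (2/3, 1/3). Using U: 8(2/3) + 10(1/3) = 26/3.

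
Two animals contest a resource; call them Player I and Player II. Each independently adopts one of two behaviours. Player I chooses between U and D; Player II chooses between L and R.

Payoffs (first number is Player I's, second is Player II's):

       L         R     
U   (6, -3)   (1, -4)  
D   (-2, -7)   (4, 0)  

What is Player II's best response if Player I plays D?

Against D, Player II earns -7 from L and 0 from R.
So R is the best response.

R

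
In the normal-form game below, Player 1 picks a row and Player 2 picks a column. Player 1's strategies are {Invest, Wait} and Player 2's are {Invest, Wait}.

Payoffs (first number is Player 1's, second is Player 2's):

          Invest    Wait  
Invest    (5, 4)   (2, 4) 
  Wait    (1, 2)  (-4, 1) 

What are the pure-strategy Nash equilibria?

(Invest, Invest): Player 1 gets 5 ≥ 1 from Wait, and Player 2 gets 4 ≥ 4 from Wait — Nash equilibrium.
(Invest, Wait): Player 1 gets 2 ≥ -4 from Wait, and Player 2 gets 4 ≥ 4 from Invest — Nash equilibrium.
(Wait, Invest): Player 1 prefers Invest (5 > 1) — not an equilibrium.
(Wait, Wait): Player 1 prefers Invest (2 > -4); Player 2 prefers Invest (2 > 1) — not an equilibrium.

(Invest, Invest) and (Invest, Wait)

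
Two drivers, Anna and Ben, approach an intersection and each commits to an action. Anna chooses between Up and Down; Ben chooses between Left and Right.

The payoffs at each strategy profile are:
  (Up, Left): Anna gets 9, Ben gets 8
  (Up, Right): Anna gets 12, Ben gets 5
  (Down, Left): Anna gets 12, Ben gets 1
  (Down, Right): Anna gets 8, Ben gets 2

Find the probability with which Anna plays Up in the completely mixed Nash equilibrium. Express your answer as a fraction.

1/4

Let p be the probability that Anna plays Up. In a completely mixed equilibrium, Ben must be indifferent between Left and Right.
Ben's expected payoff from Left is 8p + (1−p); from Right it is 5p + 2(1−p).
Setting these equal: 7p + 1 = 3p + 2, so p = 1/4.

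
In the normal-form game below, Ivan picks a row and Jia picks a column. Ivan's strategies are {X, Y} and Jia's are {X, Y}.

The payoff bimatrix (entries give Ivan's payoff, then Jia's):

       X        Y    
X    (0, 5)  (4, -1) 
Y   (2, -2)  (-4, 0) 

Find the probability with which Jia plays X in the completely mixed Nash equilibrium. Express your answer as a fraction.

Let y be the probability that Jia plays X. In a completely mixed equilibrium, Ivan must be indifferent between X and Y.
Ivan's expected payoff from X is 4(1−y); from Y it is 2y − 4(1−y).
Setting these equal: −4y + 4 = 6y − 4, so y = 4/5.

4/5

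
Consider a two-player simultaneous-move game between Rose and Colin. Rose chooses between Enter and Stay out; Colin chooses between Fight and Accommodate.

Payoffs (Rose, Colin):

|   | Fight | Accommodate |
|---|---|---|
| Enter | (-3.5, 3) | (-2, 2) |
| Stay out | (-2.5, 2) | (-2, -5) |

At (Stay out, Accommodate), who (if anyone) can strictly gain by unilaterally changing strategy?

Rose at (Stay out, Accommodate) earns -2; deviating to Enter yields -2 — not better.
Colin earns -5; deviating to Fight yields 2 — a strict improvement.
Only Colin has a strictly profitable deviation.

Colin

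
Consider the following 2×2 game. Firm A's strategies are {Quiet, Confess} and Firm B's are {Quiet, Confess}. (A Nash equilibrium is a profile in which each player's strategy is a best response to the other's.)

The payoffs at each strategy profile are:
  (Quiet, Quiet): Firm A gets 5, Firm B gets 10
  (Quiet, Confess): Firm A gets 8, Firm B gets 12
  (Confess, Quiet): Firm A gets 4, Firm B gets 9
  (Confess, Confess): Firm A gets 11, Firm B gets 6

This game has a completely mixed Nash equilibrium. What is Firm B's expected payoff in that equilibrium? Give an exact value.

48/5

First find p, the probability Firm A plays Quiet, from Firm B's indifference between Quiet and Confess: 10p + 9(1−p) = 12p + 6(1−p), giving p = 3/5.
Since Firm B is indifferent in equilibrium, Firm B's expected payoff equals the payoff from either column against (3/5, 2/5). Using Quiet: 10(3/5) + 9(2/5) = 48/5.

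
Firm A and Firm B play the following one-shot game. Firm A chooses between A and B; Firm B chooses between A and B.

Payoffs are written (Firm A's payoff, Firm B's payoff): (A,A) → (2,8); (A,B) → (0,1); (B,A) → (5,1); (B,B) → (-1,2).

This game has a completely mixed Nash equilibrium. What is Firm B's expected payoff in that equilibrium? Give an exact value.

15/8

First find p, the probability Firm A plays A, from Firm B's indifference between A and B: 8p + (1−p) = p + 2(1−p), giving p = 1/8.
Since Firm B is indifferent in equilibrium, Firm B's expected payoff equals the payoff from either column against (1/8, 7/8). Using A: 8(1/8) + (7/8) = 15/8.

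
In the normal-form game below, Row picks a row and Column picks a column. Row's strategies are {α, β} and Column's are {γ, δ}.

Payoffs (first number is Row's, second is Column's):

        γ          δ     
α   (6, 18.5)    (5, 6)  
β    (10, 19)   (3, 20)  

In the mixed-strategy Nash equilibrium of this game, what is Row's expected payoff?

16/3

First find y, the probability Column plays γ, from Row's indifference between α and β: 6y + 5(1−y) = 10y + 3(1−y), giving y = 1/3.
Since Row is indifferent in equilibrium, Row's expected payoff equals the payoff from either row against (1/3, 2/3). Using α: 6(1/3) + 5(2/3) = 16/3.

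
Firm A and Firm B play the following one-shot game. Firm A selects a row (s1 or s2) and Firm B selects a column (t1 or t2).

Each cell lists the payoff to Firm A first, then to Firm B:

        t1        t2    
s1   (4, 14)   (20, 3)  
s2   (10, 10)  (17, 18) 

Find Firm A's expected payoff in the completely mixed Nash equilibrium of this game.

44/3

First find y, the probability Firm B plays t1, from Firm A's indifference between s1 and s2: 4y + 20(1−y) = 10y + 17(1−y), giving y = 1/3.
Since Firm A is indifferent in equilibrium, Firm A's expected payoff equals the payoff from either row against (1/3, 2/3). Using s1: 4(1/3) + 20(2/3) = 44/3.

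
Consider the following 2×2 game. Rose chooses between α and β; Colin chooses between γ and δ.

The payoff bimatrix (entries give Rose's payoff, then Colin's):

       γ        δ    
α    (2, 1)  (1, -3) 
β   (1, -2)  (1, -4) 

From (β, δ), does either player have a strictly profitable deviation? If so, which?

Rose at (β, δ) earns 1; deviating to α yields 1 — not better.
Colin earns -4; deviating to γ yields -2 — a strict improvement.
Only Colin has a strictly profitable deviation.

Colin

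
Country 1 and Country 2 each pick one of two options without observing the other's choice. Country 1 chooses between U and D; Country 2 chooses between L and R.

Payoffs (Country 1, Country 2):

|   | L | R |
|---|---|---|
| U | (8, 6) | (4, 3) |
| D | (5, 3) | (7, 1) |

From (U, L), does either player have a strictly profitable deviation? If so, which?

Country 1 at (U, L) earns 8; deviating to D yields 5 — not better.
Country 2 earns 6; deviating to R yields 3 — not better.
Neither player can strictly improve; the profile is a Nash equilibrium.

Neither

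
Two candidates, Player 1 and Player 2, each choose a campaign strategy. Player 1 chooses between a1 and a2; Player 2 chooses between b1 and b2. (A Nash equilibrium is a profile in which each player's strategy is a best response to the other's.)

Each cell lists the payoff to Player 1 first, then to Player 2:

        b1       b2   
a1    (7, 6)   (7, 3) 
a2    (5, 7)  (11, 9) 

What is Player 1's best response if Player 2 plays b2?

Against b2, Player 1 earns 7 from a1 and 11 from a2.
So a2 is the best response.

a2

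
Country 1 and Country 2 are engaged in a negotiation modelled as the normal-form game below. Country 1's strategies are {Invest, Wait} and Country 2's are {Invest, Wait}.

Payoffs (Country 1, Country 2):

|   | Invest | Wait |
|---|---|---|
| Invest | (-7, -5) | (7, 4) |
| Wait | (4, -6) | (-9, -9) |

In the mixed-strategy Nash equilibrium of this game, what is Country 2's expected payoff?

-23/4

First find x, the probability Country 1 plays Invest, from Country 2's indifference between Invest and Wait: −5x − 6(1−x) = 4x − 9(1−x), giving x = 1/4.
Since Country 2 is indifferent in equilibrium, Country 2's expected payoff equals the payoff from either column against (1/4, 3/4). Using Invest: −5(1/4) − 6(3/4) = -23/4.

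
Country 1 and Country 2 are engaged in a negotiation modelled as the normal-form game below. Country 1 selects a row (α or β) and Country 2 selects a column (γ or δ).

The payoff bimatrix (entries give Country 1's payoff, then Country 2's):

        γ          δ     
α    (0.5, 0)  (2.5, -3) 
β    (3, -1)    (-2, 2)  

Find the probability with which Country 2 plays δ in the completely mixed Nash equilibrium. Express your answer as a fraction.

Let c be the probability that Country 2 plays γ. In a completely mixed equilibrium, Country 1 must be indifferent between α and β.
Country 1's expected payoff from α is 0.5c + 2.5(1−c); from β it is 3c − 2(1−c).
Setting these equal: −2c + 2.5 = 5c − 2, so c = 9/14.
Therefore Country 2 plays δ with probability 1 − 9/14 = 5/14.

5/14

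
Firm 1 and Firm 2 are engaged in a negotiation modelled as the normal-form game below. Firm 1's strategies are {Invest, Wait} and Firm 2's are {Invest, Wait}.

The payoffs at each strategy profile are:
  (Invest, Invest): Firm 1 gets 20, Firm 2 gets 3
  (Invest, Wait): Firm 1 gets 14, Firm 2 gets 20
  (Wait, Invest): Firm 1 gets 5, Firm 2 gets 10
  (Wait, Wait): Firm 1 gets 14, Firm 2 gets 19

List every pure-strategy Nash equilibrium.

(Invest, Wait) and (Wait, Wait)

(Invest, Invest): Firm 2 prefers Wait (20 > 3) — not an equilibrium.
(Invest, Wait): Firm 1 gets 14 ≥ 14 from Wait, and Firm 2 gets 20 ≥ 3 from Invest — Nash equilibrium.
(Wait, Invest): Firm 1 prefers Invest (20 > 5); Firm 2 prefers Wait (19 > 10) — not an equilibrium.
(Wait, Wait): Firm 1 gets 14 ≥ 14 from Invest, and Firm 2 gets 19 ≥ 10 from Invest — Nash equilibrium.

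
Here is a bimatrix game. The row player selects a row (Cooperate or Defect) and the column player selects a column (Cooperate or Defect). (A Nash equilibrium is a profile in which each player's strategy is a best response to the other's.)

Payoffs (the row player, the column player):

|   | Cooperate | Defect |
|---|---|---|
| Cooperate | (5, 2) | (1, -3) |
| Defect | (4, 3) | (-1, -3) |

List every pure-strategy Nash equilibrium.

(Cooperate, Cooperate): the row player gets 5 ≥ 4 from Defect, and the column player gets 2 ≥ -3 from Defect — Nash equilibrium.
(Cooperate, Defect): the column player prefers Cooperate (2 > -3) — not an equilibrium.
(Defect, Cooperate): the row player prefers Cooperate (5 > 4) — not an equilibrium.
(Defect, Defect): the row player prefers Cooperate (1 > -1); the column player prefers Cooperate (3 > -3) — not an equilibrium.

(Cooperate, Cooperate)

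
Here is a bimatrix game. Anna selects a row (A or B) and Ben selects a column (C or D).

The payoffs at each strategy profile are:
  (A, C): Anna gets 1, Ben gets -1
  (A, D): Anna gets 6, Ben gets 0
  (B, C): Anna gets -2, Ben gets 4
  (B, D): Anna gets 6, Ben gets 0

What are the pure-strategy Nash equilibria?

(A, D)

(A, C): Ben prefers D (0 > -1) — not an equilibrium.
(A, D): Anna gets 6 ≥ 6 from B, and Ben gets 0 ≥ -1 from C — Nash equilibrium.
(B, C): Anna prefers A (1 > -2) — not an equilibrium.
(B, D): Ben prefers C (4 > 0) — not an equilibrium.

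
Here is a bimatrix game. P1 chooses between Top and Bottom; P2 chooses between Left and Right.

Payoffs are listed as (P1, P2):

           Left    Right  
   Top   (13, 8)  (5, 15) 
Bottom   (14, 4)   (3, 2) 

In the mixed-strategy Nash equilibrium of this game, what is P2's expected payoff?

First find x, the probability P1 plays Top, from P2's indifference between Left and Right: 8x + 4(1−x) = 15x + 2(1−x), giving x = 2/9.
Since P2 is indifferent in equilibrium, P2's expected payoff equals the payoff from either column against (2/9, 7/9). Using Left: 8(2/9) + 4(7/9) = 44/9.

44/9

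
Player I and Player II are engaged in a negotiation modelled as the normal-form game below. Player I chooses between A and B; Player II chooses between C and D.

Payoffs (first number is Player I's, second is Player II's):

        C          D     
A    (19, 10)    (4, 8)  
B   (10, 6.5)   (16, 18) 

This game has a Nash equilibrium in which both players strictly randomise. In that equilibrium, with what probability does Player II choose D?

Let y be the probability that Player II plays C. In a completely mixed equilibrium, Player I must be indifferent between A and B.
Player I's expected payoff from A is 19y + 4(1−y); from B it is 10y + 16(1−y).
Setting these equal: 15y + 4 = −6y + 16, so y = 4/7.
Therefore Player II plays D with probability 1 − 4/7 = 3/7.

3/7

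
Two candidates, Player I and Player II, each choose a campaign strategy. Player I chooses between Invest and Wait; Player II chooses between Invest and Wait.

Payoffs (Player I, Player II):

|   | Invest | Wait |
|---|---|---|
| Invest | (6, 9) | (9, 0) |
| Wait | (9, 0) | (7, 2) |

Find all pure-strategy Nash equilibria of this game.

(Invest, Invest): Player I prefers Wait (9 > 6) — not an equilibrium.
(Invest, Wait): Player II prefers Invest (9 > 0) — not an equilibrium.
(Wait, Invest): Player II prefers Wait (2 > 0) — not an equilibrium.
(Wait, Wait): Player I prefers Invest (9 > 7) — not an equilibrium.

none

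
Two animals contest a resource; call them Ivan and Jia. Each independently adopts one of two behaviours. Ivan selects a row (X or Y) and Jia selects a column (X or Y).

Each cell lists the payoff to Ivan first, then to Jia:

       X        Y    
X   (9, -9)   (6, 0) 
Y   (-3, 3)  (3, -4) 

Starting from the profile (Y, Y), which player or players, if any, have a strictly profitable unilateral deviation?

Both

Ivan at (Y, Y) earns 3; deviating to X yields 6 — a strict improvement.
Jia earns -4; deviating to X yields 3 — a strict improvement.
Both Ivan and Jia have strictly profitable deviations.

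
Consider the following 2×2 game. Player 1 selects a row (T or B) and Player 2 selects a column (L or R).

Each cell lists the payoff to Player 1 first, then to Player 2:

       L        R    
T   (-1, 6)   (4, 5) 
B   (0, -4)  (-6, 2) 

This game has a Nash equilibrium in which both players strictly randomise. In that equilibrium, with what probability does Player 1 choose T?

6/7

Let x be the probability that Player 1 plays T. In a completely mixed equilibrium, Player 2 must be indifferent between L and R.
Player 2's expected payoff from L is 6x − 4(1−x); from R it is 5x + 2(1−x).
Setting these equal: 10x − 4 = 3x + 2, so x = 6/7.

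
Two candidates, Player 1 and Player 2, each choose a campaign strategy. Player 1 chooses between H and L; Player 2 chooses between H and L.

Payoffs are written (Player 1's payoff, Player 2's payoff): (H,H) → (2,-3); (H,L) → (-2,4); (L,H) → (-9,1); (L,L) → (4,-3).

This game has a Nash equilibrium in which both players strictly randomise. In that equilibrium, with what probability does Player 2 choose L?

11/17

Let y be the probability that Player 2 plays H. In a completely mixed equilibrium, Player 1 must be indifferent between H and L.
Player 1's expected payoff from H is 2y − 2(1−y); from L it is −9y + 4(1−y).
Setting these equal: 4y − 2 = −13y + 4, so y = 6/17.
Therefore Player 2 plays L with probability 1 − 6/17 = 11/17.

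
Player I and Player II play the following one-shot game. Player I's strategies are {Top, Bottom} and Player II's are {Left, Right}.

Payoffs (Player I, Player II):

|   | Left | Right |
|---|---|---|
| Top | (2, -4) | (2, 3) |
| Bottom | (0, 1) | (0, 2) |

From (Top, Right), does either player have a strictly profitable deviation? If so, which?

Neither

Player I at (Top, Right) earns 2; deviating to Bottom yields 0 — not better.
Player II earns 3; deviating to Left yields -4 — not better.
Neither player can strictly improve; the profile is a Nash equilibrium.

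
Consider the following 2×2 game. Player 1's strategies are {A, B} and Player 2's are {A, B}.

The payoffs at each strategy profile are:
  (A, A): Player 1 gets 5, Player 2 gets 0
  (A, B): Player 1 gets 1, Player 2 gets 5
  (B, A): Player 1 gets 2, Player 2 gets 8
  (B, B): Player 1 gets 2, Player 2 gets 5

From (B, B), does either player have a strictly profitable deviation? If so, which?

Player 1 at (B, B) earns 2; deviating to A yields 1 — not better.
Player 2 earns 5; deviating to A yields 8 — a strict improvement.
Only Player 2 has a strictly profitable deviation.

Player 2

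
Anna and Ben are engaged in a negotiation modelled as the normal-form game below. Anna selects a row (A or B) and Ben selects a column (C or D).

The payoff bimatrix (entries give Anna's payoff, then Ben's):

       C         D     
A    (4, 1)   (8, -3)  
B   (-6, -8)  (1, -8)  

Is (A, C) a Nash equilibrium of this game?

Yes

At (A, C), Anna earns 4; switching to B would give -6, so Anna has no profitable deviation.
Ben earns 1; switching to D would give -3, so Ben has no profitable deviation.
Neither player can gain by a unilateral deviation, so this profile is a Nash equilibrium.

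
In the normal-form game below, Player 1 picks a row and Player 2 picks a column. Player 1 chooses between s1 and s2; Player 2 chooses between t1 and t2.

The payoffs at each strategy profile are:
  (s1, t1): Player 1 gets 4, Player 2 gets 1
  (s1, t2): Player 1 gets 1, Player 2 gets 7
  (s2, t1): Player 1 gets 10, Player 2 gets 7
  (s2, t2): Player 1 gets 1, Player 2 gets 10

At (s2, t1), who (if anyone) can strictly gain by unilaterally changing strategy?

Player 2

Player 1 at (s2, t1) earns 10; deviating to s1 yields 4 — not better.
Player 2 earns 7; deviating to t2 yields 10 — a strict improvement.
Only Player 2 has a strictly profitable deviation.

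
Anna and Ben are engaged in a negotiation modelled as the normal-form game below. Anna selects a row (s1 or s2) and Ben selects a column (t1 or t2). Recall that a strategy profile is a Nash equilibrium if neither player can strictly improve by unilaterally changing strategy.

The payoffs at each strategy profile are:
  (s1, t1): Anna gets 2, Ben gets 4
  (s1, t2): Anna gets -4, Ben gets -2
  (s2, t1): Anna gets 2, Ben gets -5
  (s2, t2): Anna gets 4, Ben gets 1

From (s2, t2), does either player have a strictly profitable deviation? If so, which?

Neither

Anna at (s2, t2) earns 4; deviating to s1 yields -4 — not better.
Ben earns 1; deviating to t1 yields -5 — not better.
Neither player can strictly improve; the profile is a Nash equilibrium.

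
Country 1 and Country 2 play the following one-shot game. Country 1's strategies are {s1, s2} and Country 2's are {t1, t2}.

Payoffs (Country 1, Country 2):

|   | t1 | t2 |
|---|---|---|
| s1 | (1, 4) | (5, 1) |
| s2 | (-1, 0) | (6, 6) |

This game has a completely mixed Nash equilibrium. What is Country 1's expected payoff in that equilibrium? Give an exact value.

11/3

First find q, the probability Country 2 plays t1, from Country 1's indifference between s1 and s2: q + 5(1−q) = −q + 6(1−q), giving q = 1/3.
Since Country 1 is indifferent in equilibrium, Country 1's expected payoff equals the payoff from either row against (1/3, 2/3). Using s1: (1/3) + 5(2/3) = 11/3.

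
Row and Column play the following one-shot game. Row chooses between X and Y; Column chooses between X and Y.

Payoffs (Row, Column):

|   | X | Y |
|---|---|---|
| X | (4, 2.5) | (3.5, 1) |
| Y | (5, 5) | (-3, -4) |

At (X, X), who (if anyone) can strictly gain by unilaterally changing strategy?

Row at (X, X) earns 4; deviating to Y yields 5 — a strict improvement.
Column earns 2.5; deviating to Y yields 1 — not better.
Only Row has a strictly profitable deviation.

Row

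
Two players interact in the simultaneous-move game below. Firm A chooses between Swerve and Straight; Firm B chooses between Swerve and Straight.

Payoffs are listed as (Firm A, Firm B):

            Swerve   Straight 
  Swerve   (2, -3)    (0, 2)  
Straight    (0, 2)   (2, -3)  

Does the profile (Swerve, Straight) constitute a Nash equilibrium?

No

At (Swerve, Straight), Firm A earns 0; switching to Straight would give 2, so Firm A would deviate.
Firm B earns 2; switching to Swerve would give -3, so Firm B has no profitable deviation.
Since at least one player can profitably deviate, this is not a Nash equilibrium.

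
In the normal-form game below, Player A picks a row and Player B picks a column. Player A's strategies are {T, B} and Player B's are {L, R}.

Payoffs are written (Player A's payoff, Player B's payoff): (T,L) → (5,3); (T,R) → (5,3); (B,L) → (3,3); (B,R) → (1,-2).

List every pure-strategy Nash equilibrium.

(T, L) and (T, R)

(T, L): Player A gets 5 ≥ 3 from B, and Player B gets 3 ≥ 3 from R — Nash equilibrium.
(T, R): Player A gets 5 ≥ 1 from B, and Player B gets 3 ≥ 3 from L — Nash equilibrium.
(B, L): Player A prefers T (5 > 3) — not an equilibrium.
(B, R): Player A prefers T (5 > 1); Player B prefers L (3 > -2) — not an equilibrium.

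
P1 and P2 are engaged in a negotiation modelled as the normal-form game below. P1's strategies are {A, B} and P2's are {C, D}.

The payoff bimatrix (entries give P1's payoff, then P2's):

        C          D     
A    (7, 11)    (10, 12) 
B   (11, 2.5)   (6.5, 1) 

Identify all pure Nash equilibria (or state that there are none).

(A, D) and (B, C)

(A, C): P1 prefers B (11 > 7); P2 prefers D (12 > 11) — not an equilibrium.
(A, D): P1 gets 10 ≥ 6.5 from B, and P2 gets 12 ≥ 11 from C — Nash equilibrium.
(B, C): P1 gets 11 ≥ 7 from A, and P2 gets 2.5 ≥ 1 from D — Nash equilibrium.
(B, D): P1 prefers A (10 > 6.5); P2 prefers C (2.5 > 1) — not an equilibrium.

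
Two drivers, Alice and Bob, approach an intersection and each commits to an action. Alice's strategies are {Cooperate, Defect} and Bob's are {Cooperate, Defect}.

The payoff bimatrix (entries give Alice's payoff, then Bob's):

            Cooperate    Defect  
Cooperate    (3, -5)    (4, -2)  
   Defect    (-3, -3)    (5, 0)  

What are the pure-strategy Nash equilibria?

(Defect, Defect)

(Cooperate, Cooperate): Bob prefers Defect (-2 > -5) — not an equilibrium.
(Cooperate, Defect): Alice prefers Defect (5 > 4) — not an equilibrium.
(Defect, Cooperate): Alice prefers Cooperate (3 > -3); Bob prefers Defect (0 > -3) — not an equilibrium.
(Defect, Defect): Alice gets 5 ≥ 4 from Cooperate, and Bob gets 0 ≥ -3 from Cooperate — Nash equilibrium.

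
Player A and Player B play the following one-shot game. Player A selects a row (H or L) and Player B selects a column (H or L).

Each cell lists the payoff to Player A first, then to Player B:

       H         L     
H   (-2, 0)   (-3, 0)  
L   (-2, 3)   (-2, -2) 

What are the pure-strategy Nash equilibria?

(H, H): Player A gets -2 ≥ -2 from L, and Player B gets 0 ≥ 0 from L — Nash equilibrium.
(H, L): Player A prefers L (-2 > -3) — not an equilibrium.
(L, H): Player A gets -2 ≥ -2 from H, and Player B gets 3 ≥ -2 from L — Nash equilibrium.
(L, L): Player B prefers H (3 > -2) — not an equilibrium.

(H, H) and (L, H)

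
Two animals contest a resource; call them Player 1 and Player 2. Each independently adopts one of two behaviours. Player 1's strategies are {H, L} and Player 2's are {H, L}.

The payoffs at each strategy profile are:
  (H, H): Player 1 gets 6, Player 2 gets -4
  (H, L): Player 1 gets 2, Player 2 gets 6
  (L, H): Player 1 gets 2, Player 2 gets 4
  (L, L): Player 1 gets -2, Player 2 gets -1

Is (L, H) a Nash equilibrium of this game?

At (L, H), Player 1 earns 2; switching to H would give 6, so Player 1 would deviate.
Player 2 earns 4; switching to L would give -1, so Player 2 has no profitable deviation.
Since at least one player can profitably deviate, this is not a Nash equilibrium.

No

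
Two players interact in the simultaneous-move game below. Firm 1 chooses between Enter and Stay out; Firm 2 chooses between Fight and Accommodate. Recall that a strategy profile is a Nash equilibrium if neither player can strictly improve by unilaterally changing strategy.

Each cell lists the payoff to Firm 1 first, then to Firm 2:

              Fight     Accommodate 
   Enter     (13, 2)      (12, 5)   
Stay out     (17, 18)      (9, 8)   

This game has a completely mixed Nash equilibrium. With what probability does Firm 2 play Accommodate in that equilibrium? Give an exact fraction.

Let q be the probability that Firm 2 plays Fight. In a completely mixed equilibrium, Firm 1 must be indifferent between Enter and Stay out.
Firm 1's expected payoff from Enter is 13q + 12(1−q); from Stay out it is 17q + 9(1−q).
Setting these equal: q + 12 = 8q + 9, so q = 3/7.
Therefore Firm 2 plays Accommodate with probability 1 − 3/7 = 4/7.

4/7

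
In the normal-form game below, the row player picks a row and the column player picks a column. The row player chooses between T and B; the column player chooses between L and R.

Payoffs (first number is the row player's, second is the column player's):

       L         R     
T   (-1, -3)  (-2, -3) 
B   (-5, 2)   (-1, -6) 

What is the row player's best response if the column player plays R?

B

Against R, the row player earns -2 from T and -1 from B.
So B is the best response.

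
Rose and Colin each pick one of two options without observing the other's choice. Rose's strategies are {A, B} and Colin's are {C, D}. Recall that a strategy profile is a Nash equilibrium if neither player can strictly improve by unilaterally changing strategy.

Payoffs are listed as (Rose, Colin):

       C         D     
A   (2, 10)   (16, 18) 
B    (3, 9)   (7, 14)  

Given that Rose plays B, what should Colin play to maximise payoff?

D

Against B, Colin earns 9 from C and 14 from D.
So D is the best response.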